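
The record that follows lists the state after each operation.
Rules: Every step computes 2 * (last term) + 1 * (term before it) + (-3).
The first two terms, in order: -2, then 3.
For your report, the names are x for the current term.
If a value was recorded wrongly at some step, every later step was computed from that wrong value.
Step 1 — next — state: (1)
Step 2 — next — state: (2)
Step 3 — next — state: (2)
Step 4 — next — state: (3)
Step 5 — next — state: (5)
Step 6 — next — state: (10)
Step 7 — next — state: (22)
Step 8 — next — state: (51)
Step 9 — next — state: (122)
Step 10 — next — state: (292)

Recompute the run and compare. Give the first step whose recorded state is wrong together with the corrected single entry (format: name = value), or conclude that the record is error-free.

step 9, x = 121

1. x = 2*(3) + (1)*(-2) + (-3) = 1 (no discrepancy)
2. x = 2*(1) + (1)*(3) + (-3) = 2 (no discrepancy)
3. x = 2*(2) + (1)*(1) + (-3) = 2 (consistent with the record)
4. x = 2*(2) + (1)*(2) + (-3) = 3 (verified)
5. x = 2*(3) + (1)*(2) + (-3) = 5 (no discrepancy)
6. x = 2*(5) + (1)*(3) + (-3) = 10 (agrees with the record)
7. x = 2*(10) + (1)*(5) + (-3) = 22 (agrees with the record)
8. x = 2*(22) + (1)*(10) + (-3) = 51 (verified)
9. x = 2*(51) + (1)*(22) + (-3) = 121 (not what was recorded)
Conclusion: step 9 carries the first error; the entry should be x = 121.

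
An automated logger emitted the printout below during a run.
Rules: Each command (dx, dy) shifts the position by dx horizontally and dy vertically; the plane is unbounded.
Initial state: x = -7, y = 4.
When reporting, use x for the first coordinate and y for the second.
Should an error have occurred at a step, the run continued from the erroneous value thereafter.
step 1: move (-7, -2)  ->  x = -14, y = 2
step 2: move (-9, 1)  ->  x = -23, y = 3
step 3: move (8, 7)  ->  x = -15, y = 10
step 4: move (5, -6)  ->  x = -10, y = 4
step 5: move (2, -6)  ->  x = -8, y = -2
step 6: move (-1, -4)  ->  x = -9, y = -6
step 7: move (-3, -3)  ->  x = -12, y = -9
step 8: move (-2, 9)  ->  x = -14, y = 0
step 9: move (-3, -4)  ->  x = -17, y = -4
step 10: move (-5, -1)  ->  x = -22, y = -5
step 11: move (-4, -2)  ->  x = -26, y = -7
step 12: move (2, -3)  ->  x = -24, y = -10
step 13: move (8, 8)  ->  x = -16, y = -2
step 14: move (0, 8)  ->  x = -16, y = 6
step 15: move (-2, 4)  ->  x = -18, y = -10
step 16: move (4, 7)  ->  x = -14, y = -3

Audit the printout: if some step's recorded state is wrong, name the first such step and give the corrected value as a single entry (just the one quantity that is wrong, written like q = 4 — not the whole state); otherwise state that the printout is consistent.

step 15, y = 10

1. x = -7 + (-7) = -14, y = 4 + (-2) = 2 (matches)
2. x = -14 + (-9) = -23, y = 2 + (1) = 3 (checks out)
3. x = -23 + (8) = -15, y = 3 + (7) = 10 (no discrepancy)
4. x = -15 + (5) = -10, y = 10 + (-6) = 4 (same as recorded)
5. x = -10 + (2) = -8, y = 4 + (-6) = -2 (verified)
6. x = -8 + (-1) = -9, y = -2 + (-4) = -6 (matches)
7. x = -9 + (-3) = -12, y = -6 + (-3) = -9 (matches)
8. x = -12 + (-2) = -14, y = -9 + (9) = 0 (consistent with the printout)
9. x = -14 + (-3) = -17, y = 0 + (-4) = -4 (matches)
10. x = -17 + (-5) = -22, y = -4 + (-1) = -5 (consistent with the printout)
11. x = -22 + (-4) = -26, y = -5 + (-2) = -7 (agrees with the printout)
12. x = -26 + (2) = -24, y = -7 + (-3) = -10 (verified)
13. x = -24 + (8) = -16, y = -10 + (8) = -2 (verified)
14. x = -16 + (0) = -16, y = -2 + (8) = 6 (exactly as logged)
15. x = -16 + (-2) = -18, y = 6 + (4) = 10 (the entry is off here)
First deviation found at step 15; the corrected entry is y = 10.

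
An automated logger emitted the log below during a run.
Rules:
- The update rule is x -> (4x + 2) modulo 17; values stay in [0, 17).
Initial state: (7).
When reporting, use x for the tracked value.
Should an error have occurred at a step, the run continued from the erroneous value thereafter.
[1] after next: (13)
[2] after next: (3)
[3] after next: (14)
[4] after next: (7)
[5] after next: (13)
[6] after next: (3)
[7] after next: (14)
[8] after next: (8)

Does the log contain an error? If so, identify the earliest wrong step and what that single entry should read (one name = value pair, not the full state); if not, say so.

step 8, x = 7

Recomputing the run from the initial state:
step 1: x = 13
step 2: x = 3
step 3: x = 14
step 4: x = 7
step 5: x = 13
step 6: x = 3
step 7: x = 14
step 8: x = 7
The first disagreement with the log is at step 8, where the value should be x = 7.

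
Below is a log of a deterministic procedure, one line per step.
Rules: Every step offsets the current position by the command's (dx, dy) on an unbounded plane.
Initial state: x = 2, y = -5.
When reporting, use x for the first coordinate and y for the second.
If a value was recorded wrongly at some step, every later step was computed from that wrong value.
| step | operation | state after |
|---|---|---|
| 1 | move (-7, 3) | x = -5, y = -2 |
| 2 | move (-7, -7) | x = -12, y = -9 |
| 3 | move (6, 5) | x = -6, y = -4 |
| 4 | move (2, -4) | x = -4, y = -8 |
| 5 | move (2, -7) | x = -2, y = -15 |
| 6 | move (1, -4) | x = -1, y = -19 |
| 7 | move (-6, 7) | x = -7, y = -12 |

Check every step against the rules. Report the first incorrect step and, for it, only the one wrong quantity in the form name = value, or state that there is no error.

Step 1: x = 2 + (-7) = -5, y = -5 + (3) = -2 — agrees with the log.
Step 2: x = -5 + (-7) = -12, y = -2 + (-7) = -9 — checks out.
Step 3: x = -12 + (6) = -6, y = -9 + (5) = -4 — same as recorded.
Step 4: x = -6 + (2) = -4, y = -4 + (-4) = -8 — agrees with the log.
Step 5: x = -4 + (2) = -2, y = -8 + (-7) = -15 — checks out.
Step 6: x = -2 + (1) = -1, y = -15 + (-4) = -19 — agrees with the log.
Step 7: x = -1 + (-6) = -7, y = -19 + (7) = -12 — confirmed correct.
Nothing is out of place; the run is error-free.

no error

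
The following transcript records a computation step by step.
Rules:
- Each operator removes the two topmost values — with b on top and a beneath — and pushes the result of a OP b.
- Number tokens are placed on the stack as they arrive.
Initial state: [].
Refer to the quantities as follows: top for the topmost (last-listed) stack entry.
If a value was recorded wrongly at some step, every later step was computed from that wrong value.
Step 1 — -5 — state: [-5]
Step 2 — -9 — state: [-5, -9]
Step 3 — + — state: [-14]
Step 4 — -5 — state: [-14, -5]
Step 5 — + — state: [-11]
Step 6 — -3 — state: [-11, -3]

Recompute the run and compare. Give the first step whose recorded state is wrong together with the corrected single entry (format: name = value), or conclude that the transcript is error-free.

step 5, top = -19

Recomputing the run from the initial state:
step 1: [-5]
step 2: [-5, -9]
step 3: [-14]
step 4: [-14, -5]
step 5: [-19]
step 6: [-19, -3]
The first disagreement with the transcript is at step 5, where the value should be top = -19.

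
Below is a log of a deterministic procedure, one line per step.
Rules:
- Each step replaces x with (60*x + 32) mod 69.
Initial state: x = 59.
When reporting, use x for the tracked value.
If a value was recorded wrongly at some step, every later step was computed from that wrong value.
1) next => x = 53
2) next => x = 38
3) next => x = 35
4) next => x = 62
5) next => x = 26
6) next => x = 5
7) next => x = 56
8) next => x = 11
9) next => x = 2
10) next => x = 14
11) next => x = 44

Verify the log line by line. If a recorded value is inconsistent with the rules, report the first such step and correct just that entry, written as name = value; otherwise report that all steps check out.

Recomputing the run from the initial state:
step 1: x = 53
step 2: x = 38
step 3: x = 35
step 4: x = 62
step 5: x = 26
step 6: x = 5
step 7: x = 56
step 8: x = 11
step 9: x = 2
step 10: x = 14
step 11: x = 44
This matches the log at every step.

no error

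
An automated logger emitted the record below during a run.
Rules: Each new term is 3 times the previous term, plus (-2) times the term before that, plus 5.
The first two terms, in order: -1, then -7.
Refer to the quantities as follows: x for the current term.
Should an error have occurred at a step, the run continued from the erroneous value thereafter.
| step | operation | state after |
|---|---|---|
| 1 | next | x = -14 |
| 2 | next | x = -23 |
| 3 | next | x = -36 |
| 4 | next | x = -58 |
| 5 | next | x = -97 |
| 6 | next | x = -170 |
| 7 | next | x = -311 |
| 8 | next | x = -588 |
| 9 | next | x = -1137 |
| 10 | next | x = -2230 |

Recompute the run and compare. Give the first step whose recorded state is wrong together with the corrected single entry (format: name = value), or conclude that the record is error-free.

Step 1: x = 3*(-7) + (-2)*(-1) + (5) = -14 — confirmed correct.
Step 2: x = 3*(-14) + (-2)*(-7) + (5) = -23 — same as recorded.
Step 3: x = 3*(-23) + (-2)*(-14) + (5) = -36 — checks out.
Step 4: x = 3*(-36) + (-2)*(-23) + (5) = -57 — not what was recorded.
Step 4 is the first one off; corrected, x = -57.

step 4, x = -57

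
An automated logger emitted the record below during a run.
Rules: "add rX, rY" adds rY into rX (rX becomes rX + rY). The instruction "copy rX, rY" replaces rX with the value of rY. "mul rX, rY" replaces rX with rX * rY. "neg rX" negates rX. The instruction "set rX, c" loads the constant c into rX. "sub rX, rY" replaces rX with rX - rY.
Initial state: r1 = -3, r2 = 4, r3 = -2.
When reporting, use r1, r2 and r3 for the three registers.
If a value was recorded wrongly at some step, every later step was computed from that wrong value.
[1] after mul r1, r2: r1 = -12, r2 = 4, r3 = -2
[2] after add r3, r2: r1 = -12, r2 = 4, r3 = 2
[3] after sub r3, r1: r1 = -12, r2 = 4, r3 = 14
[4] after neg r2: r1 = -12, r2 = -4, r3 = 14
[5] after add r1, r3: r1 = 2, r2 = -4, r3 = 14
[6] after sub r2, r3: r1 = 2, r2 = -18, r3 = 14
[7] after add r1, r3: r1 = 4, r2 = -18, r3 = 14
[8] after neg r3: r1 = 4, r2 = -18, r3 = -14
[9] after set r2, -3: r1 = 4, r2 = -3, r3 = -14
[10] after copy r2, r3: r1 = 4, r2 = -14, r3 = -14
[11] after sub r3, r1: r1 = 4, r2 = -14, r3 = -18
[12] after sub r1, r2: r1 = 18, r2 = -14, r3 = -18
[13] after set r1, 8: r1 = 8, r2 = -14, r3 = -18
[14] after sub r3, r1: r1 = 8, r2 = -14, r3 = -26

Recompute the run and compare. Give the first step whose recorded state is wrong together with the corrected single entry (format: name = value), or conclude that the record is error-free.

step 7, r1 = 16

Step 1: r1 = -3 * 4 = -12 — no discrepancy.
Step 2: r3 = -2 + 4 = 2 — agrees with the record.
Step 3: r3 = 2 - -12 = 14 — confirmed correct.
Step 4: r2 = -(4) = -4 — no discrepancy.
Step 5: r1 = -12 + 14 = 2 — exactly as logged.
Step 6: r2 = -4 - 14 = -18 — exactly as logged.
Step 7: r1 = 2 + 14 = 16 — the recorded entry deviates here.
Conclusion: step 7 carries the first error; the entry should be r1 = 16.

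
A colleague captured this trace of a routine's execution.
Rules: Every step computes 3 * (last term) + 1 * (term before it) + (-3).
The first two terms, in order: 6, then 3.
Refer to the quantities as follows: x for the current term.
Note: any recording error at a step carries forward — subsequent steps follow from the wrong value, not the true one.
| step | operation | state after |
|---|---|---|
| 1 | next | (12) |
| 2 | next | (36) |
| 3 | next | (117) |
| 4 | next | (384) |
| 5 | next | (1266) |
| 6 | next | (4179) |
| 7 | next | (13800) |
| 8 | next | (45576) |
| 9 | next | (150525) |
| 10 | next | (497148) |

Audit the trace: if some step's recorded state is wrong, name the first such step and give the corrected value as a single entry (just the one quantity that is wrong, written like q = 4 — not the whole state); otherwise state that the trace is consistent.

no error

step 1: x = 3*(3) + (1)*(6) + (-3) = 12 -> no discrepancy
step 2: x = 3*(12) + (1)*(3) + (-3) = 36 -> checks out
step 3: x = 3*(36) + (1)*(12) + (-3) = 117 -> in agreement
step 4: x = 3*(117) + (1)*(36) + (-3) = 384 -> verified
step 5: x = 3*(384) + (1)*(117) + (-3) = 1266 -> no discrepancy
step 6: x = 3*(1266) + (1)*(384) + (-3) = 4179 -> exactly as logged
step 7: x = 3*(4179) + (1)*(1266) + (-3) = 13800 -> matches
step 8: x = 3*(13800) + (1)*(4179) + (-3) = 45576 -> checks out
step 9: x = 3*(45576) + (1)*(13800) + (-3) = 150525 -> confirmed correct
step 10: x = 3*(150525) + (1)*(45576) + (-3) = 497148 -> consistent with the trace
The recomputation confirms every line.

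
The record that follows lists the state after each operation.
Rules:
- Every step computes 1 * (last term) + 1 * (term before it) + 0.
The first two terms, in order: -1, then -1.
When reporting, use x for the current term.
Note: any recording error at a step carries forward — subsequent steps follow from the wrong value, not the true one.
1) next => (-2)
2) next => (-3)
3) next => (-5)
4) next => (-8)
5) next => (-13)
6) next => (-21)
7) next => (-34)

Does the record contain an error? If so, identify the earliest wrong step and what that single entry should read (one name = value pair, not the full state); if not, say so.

step 1: x = 1*(-1) + (1)*(-1) + (0) = -2 -> matches
step 2: x = 1*(-2) + (1)*(-1) + (0) = -3 -> verified
step 3: x = 1*(-3) + (1)*(-2) + (0) = -5 -> exactly as logged
step 4: x = 1*(-5) + (1)*(-3) + (0) = -8 -> same as recorded
step 5: x = 1*(-8) + (1)*(-5) + (0) = -13 -> consistent with the record
step 6: x = 1*(-13) + (1)*(-8) + (0) = -21 -> confirmed correct
step 7: x = 1*(-21) + (1)*(-13) + (0) = -34 -> matches
No step deviates from the rules.

no error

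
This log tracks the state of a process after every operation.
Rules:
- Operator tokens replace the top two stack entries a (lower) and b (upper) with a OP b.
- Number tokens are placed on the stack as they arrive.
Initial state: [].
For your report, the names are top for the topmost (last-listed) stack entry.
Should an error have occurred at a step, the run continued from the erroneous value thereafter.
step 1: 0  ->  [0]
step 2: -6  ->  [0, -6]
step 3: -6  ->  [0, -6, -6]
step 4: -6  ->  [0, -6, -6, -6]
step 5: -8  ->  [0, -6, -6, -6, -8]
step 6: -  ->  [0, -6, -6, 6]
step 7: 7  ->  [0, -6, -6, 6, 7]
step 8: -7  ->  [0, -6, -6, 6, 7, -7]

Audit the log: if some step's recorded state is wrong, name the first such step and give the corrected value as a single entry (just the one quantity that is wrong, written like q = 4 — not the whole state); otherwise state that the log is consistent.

Step 1: push 0: top = 0 — same as recorded.
Step 2: push -6: top = -6 — confirmed correct.
Step 3: push -6: top = -6 — checks out.
Step 4: push -6: top = -6 — agrees with the log.
Step 5: push -8: top = -8 — in agreement.
Step 6: -6 - -8 = 2 — first mismatch against the log.
The audit stops at step 6: the recorded entry is wrong and should be top = 2.

step 6, top = 2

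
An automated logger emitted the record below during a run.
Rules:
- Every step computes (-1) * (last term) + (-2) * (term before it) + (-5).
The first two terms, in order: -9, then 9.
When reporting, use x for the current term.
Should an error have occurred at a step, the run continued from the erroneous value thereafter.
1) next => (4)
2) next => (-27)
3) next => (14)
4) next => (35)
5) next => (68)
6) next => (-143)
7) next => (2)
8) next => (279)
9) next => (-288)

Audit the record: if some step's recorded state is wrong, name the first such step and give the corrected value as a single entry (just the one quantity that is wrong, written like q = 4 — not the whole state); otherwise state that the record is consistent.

step 5, x = -68

Recomputing the run from the initial state:
step 1: x = 4
step 2: x = -27
step 3: x = 14
step 4: x = 35
step 5: x = -68
step 6: x = -7
step 7: x = 138
step 8: x = -129
step 9: x = -152
The first disagreement with the record is at step 5, where the value should be x = -68.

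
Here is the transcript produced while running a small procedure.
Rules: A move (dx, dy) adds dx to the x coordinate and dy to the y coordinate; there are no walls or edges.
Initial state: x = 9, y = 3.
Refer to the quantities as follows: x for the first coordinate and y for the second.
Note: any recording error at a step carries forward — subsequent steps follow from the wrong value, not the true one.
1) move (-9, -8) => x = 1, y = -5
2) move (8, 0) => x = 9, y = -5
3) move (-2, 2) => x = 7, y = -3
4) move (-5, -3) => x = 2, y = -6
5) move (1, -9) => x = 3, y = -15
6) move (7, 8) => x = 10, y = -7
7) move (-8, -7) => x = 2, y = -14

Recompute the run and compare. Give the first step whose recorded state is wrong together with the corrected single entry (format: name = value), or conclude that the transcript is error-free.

step 1, x = 0

1. x = 9 + (-9) = 0, y = 3 + (-8) = -5 (not what was recorded)
That makes step 1 the first incorrect line — x = 0 is what it should show.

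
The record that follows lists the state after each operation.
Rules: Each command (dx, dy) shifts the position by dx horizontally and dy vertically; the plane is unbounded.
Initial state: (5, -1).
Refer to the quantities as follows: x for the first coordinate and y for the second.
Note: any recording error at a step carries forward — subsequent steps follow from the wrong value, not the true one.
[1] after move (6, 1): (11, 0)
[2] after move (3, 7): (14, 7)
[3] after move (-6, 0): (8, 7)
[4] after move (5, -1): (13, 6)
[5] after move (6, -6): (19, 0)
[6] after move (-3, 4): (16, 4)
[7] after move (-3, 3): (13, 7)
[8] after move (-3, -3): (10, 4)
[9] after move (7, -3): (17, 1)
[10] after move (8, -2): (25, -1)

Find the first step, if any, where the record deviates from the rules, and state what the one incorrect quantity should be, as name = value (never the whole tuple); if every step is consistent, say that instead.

no error

1. x = 5 + (6) = 11, y = -1 + (1) = 0 (no discrepancy)
2. x = 11 + (3) = 14, y = 0 + (7) = 7 (exactly as logged)
3. x = 14 + (-6) = 8, y = 7 + (0) = 7 (consistent with the record)
4. x = 8 + (5) = 13, y = 7 + (-1) = 6 (verified)
5. x = 13 + (6) = 19, y = 6 + (-6) = 0 (consistent with the record)
6. x = 19 + (-3) = 16, y = 0 + (4) = 4 (in agreement)
7. x = 16 + (-3) = 13, y = 4 + (3) = 7 (matches)
8. x = 13 + (-3) = 10, y = 7 + (-3) = 4 (confirmed correct)
9. x = 10 + (7) = 17, y = 4 + (-3) = 1 (matches)
10. x = 17 + (8) = 25, y = 1 + (-2) = -1 (consistent with the record)
Nothing is out of place; the run is error-free.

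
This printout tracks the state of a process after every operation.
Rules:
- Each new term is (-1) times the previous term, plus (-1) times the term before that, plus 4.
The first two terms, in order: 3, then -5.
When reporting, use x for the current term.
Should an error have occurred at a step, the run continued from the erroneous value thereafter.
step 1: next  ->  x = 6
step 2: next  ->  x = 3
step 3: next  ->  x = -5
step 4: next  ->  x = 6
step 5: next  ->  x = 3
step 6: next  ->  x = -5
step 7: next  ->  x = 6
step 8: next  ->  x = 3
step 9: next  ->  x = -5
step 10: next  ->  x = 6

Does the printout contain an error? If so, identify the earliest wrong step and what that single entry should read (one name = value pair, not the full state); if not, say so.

Recomputing the run from the initial state:
step 1: x = 6
step 2: x = 3
step 3: x = -5
step 4: x = 6
step 5: x = 3
step 6: x = -5
step 7: x = 6
step 8: x = 3
step 9: x = -5
step 10: x = 6
This matches the printout at every step.

no error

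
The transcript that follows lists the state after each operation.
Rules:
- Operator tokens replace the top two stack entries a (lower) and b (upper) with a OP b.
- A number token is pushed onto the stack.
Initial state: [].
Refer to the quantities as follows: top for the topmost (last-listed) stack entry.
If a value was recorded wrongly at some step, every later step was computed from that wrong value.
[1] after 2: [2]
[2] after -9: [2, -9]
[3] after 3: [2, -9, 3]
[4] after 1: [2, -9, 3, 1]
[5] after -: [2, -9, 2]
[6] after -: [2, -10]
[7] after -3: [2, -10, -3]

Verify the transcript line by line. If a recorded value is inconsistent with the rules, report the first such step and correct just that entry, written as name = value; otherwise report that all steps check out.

step 6, top = -11

Recomputing the run from the initial state:
step 1: [2]
step 2: [2, -9]
step 3: [2, -9, 3]
step 4: [2, -9, 3, 1]
step 5: [2, -9, 2]
step 6: [2, -11]
step 7: [2, -11, -3]
The first disagreement with the transcript is at step 6, where the value should be top = -11.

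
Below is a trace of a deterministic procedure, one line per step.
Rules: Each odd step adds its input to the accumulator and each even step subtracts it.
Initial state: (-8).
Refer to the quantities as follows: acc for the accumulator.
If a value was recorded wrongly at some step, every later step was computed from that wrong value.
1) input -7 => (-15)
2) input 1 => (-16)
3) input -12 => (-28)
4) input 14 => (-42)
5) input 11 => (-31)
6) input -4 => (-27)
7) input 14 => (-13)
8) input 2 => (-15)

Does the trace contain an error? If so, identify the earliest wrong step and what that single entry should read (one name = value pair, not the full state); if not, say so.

no error

Recomputing the run from the initial state:
step 1: acc = -15
step 2: acc = -16
step 3: acc = -28
step 4: acc = -42
step 5: acc = -31
step 6: acc = -27
step 7: acc = -13
step 8: acc = -15
This matches the trace at every step.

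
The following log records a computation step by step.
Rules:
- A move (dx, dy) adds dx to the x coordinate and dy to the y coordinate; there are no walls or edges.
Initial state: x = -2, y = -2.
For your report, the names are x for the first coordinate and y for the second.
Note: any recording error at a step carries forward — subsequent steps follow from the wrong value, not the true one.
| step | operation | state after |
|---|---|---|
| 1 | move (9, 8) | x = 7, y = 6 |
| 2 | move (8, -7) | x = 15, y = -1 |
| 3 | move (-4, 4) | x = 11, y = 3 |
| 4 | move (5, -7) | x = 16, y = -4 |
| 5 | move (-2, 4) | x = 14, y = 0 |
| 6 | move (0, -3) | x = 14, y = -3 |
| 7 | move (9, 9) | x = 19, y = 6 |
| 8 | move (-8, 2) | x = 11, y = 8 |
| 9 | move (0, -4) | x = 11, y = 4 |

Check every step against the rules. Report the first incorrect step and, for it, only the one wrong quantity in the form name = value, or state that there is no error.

step 7, x = 23

1. x = -2 + (9) = 7, y = -2 + (8) = 6 (consistent with the log)
2. x = 7 + (8) = 15, y = 6 + (-7) = -1 (no discrepancy)
3. x = 15 + (-4) = 11, y = -1 + (4) = 3 (agrees with the log)
4. x = 11 + (5) = 16, y = 3 + (-7) = -4 (agrees with the log)
5. x = 16 + (-2) = 14, y = -4 + (4) = 0 (checks out)
6. x = 14 + (0) = 14, y = 0 + (-3) = -3 (exactly as logged)
7. x = 14 + (9) = 23, y = -3 + (9) = 6 (a discrepancy with the log)
First deviation found at step 7; the corrected entry is x = 23.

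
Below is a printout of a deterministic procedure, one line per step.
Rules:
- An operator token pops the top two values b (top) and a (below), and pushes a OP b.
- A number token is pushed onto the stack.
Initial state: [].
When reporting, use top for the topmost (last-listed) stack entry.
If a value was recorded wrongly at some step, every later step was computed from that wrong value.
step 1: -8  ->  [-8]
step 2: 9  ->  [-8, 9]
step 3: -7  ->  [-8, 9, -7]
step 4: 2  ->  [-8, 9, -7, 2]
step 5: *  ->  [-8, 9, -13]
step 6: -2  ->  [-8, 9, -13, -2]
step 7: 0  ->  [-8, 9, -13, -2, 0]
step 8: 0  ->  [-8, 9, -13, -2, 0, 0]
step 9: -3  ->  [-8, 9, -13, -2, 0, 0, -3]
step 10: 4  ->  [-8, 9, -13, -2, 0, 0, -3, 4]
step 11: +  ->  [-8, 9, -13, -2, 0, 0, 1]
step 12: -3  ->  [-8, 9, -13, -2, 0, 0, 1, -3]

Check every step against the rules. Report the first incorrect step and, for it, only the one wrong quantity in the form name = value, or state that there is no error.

Recomputing the run from the initial state:
step 1: [-8]
step 2: [-8, 9]
step 3: [-8, 9, -7]
step 4: [-8, 9, -7, 2]
step 5: [-8, 9, -14]
step 6: [-8, 9, -14, -2]
step 7: [-8, 9, -14, -2, 0]
step 8: [-8, 9, -14, -2, 0, 0]
step 9: [-8, 9, -14, -2, 0, 0, -3]
step 10: [-8, 9, -14, -2, 0, 0, -3, 4]
step 11: [-8, 9, -14, -2, 0, 0, 1]
step 12: [-8, 9, -14, -2, 0, 0, 1, -3]
The first disagreement with the printout is at step 5, where the value should be top = -14.

step 5, top = -14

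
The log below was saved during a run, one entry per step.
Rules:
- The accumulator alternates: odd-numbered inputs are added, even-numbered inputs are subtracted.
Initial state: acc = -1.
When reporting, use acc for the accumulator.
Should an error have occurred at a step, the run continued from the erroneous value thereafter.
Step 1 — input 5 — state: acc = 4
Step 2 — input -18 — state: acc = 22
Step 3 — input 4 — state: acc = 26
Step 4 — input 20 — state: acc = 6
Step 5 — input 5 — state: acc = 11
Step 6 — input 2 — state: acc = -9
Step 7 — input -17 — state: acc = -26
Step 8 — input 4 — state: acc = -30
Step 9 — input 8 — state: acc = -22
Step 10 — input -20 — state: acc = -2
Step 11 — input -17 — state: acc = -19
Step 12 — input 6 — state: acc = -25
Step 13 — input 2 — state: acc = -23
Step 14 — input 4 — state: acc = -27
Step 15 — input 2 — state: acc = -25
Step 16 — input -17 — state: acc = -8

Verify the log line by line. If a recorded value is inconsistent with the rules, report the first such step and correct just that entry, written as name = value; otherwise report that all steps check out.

1. acc = -1 + 5 = 4 (exactly as logged)
2. acc = 4 - -18 = 22 (in agreement)
3. acc = 22 + 4 = 26 (no discrepancy)
4. acc = 26 - 20 = 6 (confirmed correct)
5. acc = 6 + 5 = 11 (matches)
6. acc = 11 - 2 = 9 (the recorded entry deviates here)
The audit stops at step 6: the recorded entry is wrong and should be acc = 9.

step 6, acc = 9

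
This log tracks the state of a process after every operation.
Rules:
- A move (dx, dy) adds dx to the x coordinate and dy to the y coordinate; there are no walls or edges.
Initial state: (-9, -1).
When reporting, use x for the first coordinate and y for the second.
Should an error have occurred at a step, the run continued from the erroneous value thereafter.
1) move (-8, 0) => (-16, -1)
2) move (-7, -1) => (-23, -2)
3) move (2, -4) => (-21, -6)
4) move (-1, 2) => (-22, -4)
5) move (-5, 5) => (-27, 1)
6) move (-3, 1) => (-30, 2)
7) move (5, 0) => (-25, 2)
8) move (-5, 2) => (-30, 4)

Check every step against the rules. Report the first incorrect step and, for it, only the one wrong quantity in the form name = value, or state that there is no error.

step 1, x = -17

1. x = -9 + (-8) = -17, y = -1 + (0) = -1 (the log has a different value)
So the first discrepancy is step 1, where the right value is x = -17.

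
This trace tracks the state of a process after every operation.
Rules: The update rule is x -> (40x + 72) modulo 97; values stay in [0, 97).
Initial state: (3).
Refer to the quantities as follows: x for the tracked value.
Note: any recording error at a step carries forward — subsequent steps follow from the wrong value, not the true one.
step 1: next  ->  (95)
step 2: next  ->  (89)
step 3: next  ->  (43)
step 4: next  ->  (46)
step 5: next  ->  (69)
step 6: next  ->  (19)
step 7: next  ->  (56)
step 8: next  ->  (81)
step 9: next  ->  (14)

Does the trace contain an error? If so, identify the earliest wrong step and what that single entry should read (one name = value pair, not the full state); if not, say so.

1. x = (40*3 + 72) mod 97 = 95 (checks out)
2. x = (40*95 + 72) mod 97 = 89 (checks out)
3. x = (40*89 + 72) mod 97 = 43 (verified)
4. x = (40*43 + 72) mod 97 = 46 (consistent with the trace)
5. x = (40*46 + 72) mod 97 = 69 (in agreement)
6. x = (40*69 + 72) mod 97 = 19 (matches)
7. x = (40*19 + 72) mod 97 = 56 (same as recorded)
8. x = (40*56 + 72) mod 97 = 81 (verified)
9. x = (40*81 + 72) mod 97 = 14 (no discrepancy)
Every step is consistent.

no error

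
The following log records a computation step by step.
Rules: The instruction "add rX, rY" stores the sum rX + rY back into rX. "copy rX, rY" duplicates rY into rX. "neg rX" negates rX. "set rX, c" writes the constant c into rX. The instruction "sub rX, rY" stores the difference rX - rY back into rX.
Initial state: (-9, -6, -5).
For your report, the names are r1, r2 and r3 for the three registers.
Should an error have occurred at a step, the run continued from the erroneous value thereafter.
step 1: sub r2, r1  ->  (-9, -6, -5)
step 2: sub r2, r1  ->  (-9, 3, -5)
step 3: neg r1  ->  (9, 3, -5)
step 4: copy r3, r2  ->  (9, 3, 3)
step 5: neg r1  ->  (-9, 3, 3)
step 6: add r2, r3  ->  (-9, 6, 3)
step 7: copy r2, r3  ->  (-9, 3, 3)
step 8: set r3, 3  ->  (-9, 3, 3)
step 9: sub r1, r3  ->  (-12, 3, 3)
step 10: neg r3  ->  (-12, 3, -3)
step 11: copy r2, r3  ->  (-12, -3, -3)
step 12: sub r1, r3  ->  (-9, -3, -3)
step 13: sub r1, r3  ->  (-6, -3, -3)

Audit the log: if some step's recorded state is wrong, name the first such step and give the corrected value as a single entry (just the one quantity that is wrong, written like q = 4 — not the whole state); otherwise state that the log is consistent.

Recomputing the run from the initial state:
step 1: r1 = -9, r2 = 3, r3 = -5
step 2: r1 = -9, r2 = 12, r3 = -5
step 3: r1 = 9, r2 = 12, r3 = -5
step 4: r1 = 9, r2 = 12, r3 = 12
step 5: r1 = -9, r2 = 12, r3 = 12
step 6: r1 = -9, r2 = 24, r3 = 12
step 7: r1 = -9, r2 = 12, r3 = 12
step 8: r1 = -9, r2 = 12, r3 = 3
step 9: r1 = -12, r2 = 12, r3 = 3
step 10: r1 = -12, r2 = 12, r3 = -3
step 11: r1 = -12, r2 = -3, r3 = -3
step 12: r1 = -9, r2 = -3, r3 = -3
step 13: r1 = -6, r2 = -3, r3 = -3
The first disagreement with the log is at step 1, where the value should be r2 = 3.

step 1, r2 = 3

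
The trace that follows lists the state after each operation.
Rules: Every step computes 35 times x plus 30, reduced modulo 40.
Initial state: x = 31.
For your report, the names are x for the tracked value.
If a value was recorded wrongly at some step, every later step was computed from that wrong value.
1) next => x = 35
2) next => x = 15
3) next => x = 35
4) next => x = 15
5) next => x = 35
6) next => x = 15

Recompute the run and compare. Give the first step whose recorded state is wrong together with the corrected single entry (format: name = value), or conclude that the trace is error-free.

no error

Recomputing the run from the initial state:
step 1: x = 35
step 2: x = 15
step 3: x = 35
step 4: x = 15
step 5: x = 35
step 6: x = 15
This matches the trace at every step.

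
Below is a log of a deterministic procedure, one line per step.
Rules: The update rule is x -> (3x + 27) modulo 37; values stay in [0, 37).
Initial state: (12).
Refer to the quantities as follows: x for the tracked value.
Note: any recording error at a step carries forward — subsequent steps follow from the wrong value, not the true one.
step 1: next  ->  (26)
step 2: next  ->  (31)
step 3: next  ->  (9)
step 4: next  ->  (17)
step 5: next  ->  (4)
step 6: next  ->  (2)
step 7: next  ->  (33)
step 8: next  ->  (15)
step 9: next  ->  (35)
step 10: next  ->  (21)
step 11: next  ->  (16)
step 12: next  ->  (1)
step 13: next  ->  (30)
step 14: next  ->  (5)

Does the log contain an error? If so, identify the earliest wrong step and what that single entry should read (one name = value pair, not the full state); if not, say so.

step 14, x = 6

Recomputing the run from the initial state:
step 1: x = 26
step 2: x = 31
step 3: x = 9
step 4: x = 17
step 5: x = 4
step 6: x = 2
step 7: x = 33
step 8: x = 15
step 9: x = 35
step 10: x = 21
step 11: x = 16
step 12: x = 1
step 13: x = 30
step 14: x = 6
The first disagreement with the log is at step 14, where the value should be x = 6.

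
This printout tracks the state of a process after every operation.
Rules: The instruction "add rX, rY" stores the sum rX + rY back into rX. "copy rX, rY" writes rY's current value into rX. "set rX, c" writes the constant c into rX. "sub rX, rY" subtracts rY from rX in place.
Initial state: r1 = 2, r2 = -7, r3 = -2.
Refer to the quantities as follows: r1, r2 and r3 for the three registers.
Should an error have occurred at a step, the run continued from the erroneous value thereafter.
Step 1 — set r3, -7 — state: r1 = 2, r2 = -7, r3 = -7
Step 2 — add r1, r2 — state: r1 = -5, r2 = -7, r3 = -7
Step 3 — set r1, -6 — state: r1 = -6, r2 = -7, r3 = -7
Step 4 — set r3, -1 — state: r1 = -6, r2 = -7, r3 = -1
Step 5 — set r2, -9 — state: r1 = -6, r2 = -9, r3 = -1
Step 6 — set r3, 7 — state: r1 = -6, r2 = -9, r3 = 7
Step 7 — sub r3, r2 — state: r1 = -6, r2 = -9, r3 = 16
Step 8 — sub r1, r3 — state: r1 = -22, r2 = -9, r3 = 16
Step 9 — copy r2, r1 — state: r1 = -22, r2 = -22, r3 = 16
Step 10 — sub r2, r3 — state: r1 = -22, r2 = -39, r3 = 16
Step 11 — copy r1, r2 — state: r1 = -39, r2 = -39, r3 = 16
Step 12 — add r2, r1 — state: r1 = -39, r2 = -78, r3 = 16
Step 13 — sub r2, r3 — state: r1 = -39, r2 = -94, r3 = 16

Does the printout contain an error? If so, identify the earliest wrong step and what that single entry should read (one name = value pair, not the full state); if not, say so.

step 10, r2 = -38

Recomputing the run from the initial state:
step 1: r1 = 2, r2 = -7, r3 = -7
step 2: r1 = -5, r2 = -7, r3 = -7
step 3: r1 = -6, r2 = -7, r3 = -7
step 4: r1 = -6, r2 = -7, r3 = -1
step 5: r1 = -6, r2 = -9, r3 = -1
step 6: r1 = -6, r2 = -9, r3 = 7
step 7: r1 = -6, r2 = -9, r3 = 16
step 8: r1 = -22, r2 = -9, r3 = 16
step 9: r1 = -22, r2 = -22, r3 = 16
step 10: r1 = -22, r2 = -38, r3 = 16
step 11: r1 = -38, r2 = -38, r3 = 16
step 12: r1 = -38, r2 = -76, r3 = 16
step 13: r1 = -38, r2 = -92, r3 = 16
The first disagreement with the printout is at step 10, where the value should be r2 = -38.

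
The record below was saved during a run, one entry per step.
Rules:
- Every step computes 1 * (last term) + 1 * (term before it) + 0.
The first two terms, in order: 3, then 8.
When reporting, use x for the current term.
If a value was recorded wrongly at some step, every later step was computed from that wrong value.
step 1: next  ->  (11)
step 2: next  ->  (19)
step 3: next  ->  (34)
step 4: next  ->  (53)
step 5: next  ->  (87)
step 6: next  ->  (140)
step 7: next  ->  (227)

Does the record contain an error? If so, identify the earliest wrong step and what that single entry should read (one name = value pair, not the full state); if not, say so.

step 3, x = 30

1. x = 1*(8) + (1)*(3) + (0) = 11 (verified)
2. x = 1*(11) + (1)*(8) + (0) = 19 (in agreement)
3. x = 1*(19) + (1)*(11) + (0) = 30 (the record disagrees here)
The earliest wrong entry is at step 3: it should read x = 30.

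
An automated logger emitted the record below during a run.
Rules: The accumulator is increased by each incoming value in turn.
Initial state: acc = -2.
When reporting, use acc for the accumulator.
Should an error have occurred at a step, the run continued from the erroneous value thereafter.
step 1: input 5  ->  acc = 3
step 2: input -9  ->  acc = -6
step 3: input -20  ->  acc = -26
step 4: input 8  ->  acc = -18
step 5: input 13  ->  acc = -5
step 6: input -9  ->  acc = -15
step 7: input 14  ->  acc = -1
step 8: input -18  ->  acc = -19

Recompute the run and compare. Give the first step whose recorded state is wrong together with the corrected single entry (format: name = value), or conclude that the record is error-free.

step 6, acc = -14

1. acc = -2 + 5 = 3 (matches)
2. acc = 3 + -9 = -6 (checks out)
3. acc = -6 + -20 = -26 (same as recorded)
4. acc = -26 + 8 = -18 (consistent with the record)
5. acc = -18 + 13 = -5 (exactly as logged)
6. acc = -5 + -9 = -14 (the record has a different value)
Conclusion: step 6 carries the first error; the entry should be acc = -14.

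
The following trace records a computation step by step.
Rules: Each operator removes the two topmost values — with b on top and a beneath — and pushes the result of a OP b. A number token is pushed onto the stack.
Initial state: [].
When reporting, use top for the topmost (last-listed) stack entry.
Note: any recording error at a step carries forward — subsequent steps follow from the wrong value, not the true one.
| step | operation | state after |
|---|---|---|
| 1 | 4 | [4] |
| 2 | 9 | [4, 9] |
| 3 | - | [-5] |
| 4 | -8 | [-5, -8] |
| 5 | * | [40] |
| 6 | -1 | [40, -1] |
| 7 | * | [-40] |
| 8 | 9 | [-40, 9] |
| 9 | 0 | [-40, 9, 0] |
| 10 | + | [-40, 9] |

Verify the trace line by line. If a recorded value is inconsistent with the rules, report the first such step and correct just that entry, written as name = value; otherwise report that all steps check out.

no error

Recomputing the run from the initial state:
step 1: [4]
step 2: [4, 9]
step 3: [-5]
step 4: [-5, -8]
step 5: [40]
step 6: [40, -1]
step 7: [-40]
step 8: [-40, 9]
step 9: [-40, 9, 0]
step 10: [-40, 9]
This matches the trace at every step.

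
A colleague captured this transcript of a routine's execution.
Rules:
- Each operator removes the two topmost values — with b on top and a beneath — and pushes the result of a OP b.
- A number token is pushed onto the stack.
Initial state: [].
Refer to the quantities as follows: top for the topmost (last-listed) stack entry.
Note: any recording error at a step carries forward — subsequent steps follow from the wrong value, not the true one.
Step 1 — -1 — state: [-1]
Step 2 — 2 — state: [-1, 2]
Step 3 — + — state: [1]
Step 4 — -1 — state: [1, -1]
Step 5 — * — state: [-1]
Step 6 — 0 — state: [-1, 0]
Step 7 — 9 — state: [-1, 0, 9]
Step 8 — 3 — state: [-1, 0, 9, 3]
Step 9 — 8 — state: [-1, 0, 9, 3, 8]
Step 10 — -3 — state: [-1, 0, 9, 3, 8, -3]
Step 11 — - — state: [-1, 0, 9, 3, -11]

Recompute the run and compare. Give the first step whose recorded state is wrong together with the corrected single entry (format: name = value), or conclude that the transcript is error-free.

step 11, top = 11

Recomputing the run from the initial state:
step 1: [-1]
step 2: [-1, 2]
step 3: [1]
step 4: [1, -1]
step 5: [-1]
step 6: [-1, 0]
step 7: [-1, 0, 9]
step 8: [-1, 0, 9, 3]
step 9: [-1, 0, 9, 3, 8]
step 10: [-1, 0, 9, 3, 8, -3]
step 11: [-1, 0, 9, 3, 11]
The first disagreement with the transcript is at step 11, where the value should be top = 11.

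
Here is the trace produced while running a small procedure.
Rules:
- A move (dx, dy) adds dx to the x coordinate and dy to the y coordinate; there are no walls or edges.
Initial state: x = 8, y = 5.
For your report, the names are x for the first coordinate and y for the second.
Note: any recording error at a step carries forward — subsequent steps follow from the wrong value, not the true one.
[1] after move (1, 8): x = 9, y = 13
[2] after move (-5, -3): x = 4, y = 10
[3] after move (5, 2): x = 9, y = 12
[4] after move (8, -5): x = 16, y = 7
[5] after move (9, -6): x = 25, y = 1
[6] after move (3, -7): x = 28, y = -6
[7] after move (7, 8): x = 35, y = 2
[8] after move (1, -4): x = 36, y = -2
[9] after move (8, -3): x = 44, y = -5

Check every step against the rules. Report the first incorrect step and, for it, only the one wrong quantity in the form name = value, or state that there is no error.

Recomputing the run from the initial state:
step 1: x = 9, y = 13
step 2: x = 4, y = 10
step 3: x = 9, y = 12
step 4: x = 17, y = 7
step 5: x = 26, y = 1
step 6: x = 29, y = -6
step 7: x = 36, y = 2
step 8: x = 37, y = -2
step 9: x = 45, y = -5
The first disagreement with the trace is at step 4, where the value should be x = 17.

step 4, x = 17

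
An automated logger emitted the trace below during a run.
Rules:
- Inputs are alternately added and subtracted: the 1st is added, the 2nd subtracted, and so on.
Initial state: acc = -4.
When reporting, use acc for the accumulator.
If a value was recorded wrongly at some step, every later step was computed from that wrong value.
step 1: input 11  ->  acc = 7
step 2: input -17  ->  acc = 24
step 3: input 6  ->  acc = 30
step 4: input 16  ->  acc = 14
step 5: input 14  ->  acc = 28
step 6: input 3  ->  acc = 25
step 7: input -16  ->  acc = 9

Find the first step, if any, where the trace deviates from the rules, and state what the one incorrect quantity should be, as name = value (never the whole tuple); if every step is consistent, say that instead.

no error

Recomputing the run from the initial state:
step 1: acc = 7
step 2: acc = 24
step 3: acc = 30
step 4: acc = 14
step 5: acc = 28
step 6: acc = 25
step 7: acc = 9
This matches the trace at every step.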